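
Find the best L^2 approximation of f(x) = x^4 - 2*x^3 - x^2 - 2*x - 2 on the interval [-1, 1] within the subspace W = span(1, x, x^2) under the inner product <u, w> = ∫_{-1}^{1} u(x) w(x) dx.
g(x) = -x^2/7 - 16*x/5 - 73/35

The best approximation g ∈ W is the orthogonal projection of f onto W. Writing g = a_0 + a_1 x + a_2 x^2, the coefficients solve the normal equations G · a = b where
  G_{ij} = <φ_i, φ_j> and b_i = <f, φ_i>, with φ_0 = 1, φ_1 = x, φ_2 = x^2.
G =
  [2, 0, 2/3]
  [0, 2/3, 0]
  [2/3, 0, 2/5],
b = (-64/15, -32/15, -152/105).
Solving gives a_0 = -73/35, a_1 = -16/5, a_2 = -1/7, so
  g(x) = -x^2/7 - 16*x/5 - 73/35.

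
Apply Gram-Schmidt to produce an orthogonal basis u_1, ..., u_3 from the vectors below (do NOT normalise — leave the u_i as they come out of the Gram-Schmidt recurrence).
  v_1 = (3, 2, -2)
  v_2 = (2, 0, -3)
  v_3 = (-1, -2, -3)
Orthogonal basis:
  u_1 = (3, 2, -2)
  u_2 = (-2/17, -24/17, -27/17)
  u_3 = (-48/77, 40/77, -32/77)

Apply the Gram-Schmidt recurrence
  u_1 = v_1
  u_i = v_i − Σ_{j<i} ((v_i · u_j) / (u_j · u_j)) · u_j.

Step by step this gives:
  u_1 = (3, 2, -2)
  u_2 = (-2/17, -24/17, -27/17)
  u_3 = (-48/77, 40/77, -32/77)

Orthogonality check:
  u_2 · u_1 = 0 (should be 0)
  u_3 · u_1 = 0 (should be 0)
  u_3 · u_2 = 0 (should be 0)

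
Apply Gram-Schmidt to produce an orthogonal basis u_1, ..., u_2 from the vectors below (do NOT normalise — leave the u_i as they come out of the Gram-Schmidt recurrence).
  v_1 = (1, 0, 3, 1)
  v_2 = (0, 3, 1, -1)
Orthogonal basis:
  u_1 = (1, 0, 3, 1)
  u_2 = (-2/11, 3, 5/11, -13/11)

Apply the Gram-Schmidt recurrence
  u_1 = v_1
  u_i = v_i − Σ_{j<i} ((v_i · u_j) / (u_j · u_j)) · u_j.

Step by step this gives:
  u_1 = (1, 0, 3, 1)
  u_2 = (-2/11, 3, 5/11, -13/11)

Orthogonality check:
  u_2 · u_1 = 0 (should be 0)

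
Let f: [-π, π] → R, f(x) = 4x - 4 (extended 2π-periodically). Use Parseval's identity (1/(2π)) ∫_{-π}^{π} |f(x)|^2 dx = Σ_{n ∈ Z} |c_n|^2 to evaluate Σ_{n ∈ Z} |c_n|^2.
Σ |c_n|^2 = 16π^2/3 + 16

Expand and integrate term by term over [-π, π]:
  ∫ (4x)^2 dx = 16·(2π^3/3); ∫ 2·4·(-4)·x dx = 0 (odd integrand); ∫ (-4)^2 dx = 16·2π.
So (1/(2π)) ∫_{-π}^{π} (4x - 4)^2 dx = 16π^2/3 + 16 = 16π^2/3 + 16.
Parseval ⇒ Σ |c_n|^2 = 16π^2/3 + 16.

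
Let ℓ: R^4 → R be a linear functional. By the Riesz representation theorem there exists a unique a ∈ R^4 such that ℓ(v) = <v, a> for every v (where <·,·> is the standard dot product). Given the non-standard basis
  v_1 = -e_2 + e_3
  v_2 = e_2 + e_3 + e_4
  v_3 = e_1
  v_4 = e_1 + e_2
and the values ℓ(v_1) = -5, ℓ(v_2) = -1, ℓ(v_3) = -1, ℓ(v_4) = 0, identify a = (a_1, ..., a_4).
a = (-1, 1, -4, 2)

Write a = (a_1, ..., a_4) in the standard basis. For each basis vector v_i, ℓ(v_i) = <v_i, a> is a linear equation in the a_j's. Collect the n equations into a matrix system V a = ℓ, where row i of V is v_i (expressed in the standard basis). Since V is invertible (lower-triangular with 1s on the diagonal, up to permutation), solve by back-substitution:
  V =
[[0, -1, 1, 0],
 [0, 1, 1, 1],
 [1, 0, 0, 0],
 [1, 1, 0, 0]]
  V a = (-5, -1, -1, 0)
Solving gives a = (-1, 1, -4, 2).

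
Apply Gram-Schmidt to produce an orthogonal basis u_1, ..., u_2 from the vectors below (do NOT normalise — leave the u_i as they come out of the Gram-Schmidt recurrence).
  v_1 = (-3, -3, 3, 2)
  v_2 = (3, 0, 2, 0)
Orthogonal basis:
  u_1 = (-3, -3, 3, 2)
  u_2 = (84/31, -9/31, 71/31, 6/31)

Apply the Gram-Schmidt recurrence
  u_1 = v_1
  u_i = v_i − Σ_{j<i} ((v_i · u_j) / (u_j · u_j)) · u_j.

Step by step this gives:
  u_1 = (-3, -3, 3, 2)
  u_2 = (84/31, -9/31, 71/31, 6/31)

Orthogonality check:
  u_2 · u_1 = 0 (should be 0)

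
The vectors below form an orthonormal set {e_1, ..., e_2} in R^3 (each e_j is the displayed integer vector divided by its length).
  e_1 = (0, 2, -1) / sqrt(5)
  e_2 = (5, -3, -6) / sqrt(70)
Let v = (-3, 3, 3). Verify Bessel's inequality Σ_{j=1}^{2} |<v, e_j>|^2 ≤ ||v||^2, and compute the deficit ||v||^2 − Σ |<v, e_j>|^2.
Σ |<v, e_j>|^2 = 27; ||v||^2 = 27; deficit = 0

Write each e_j = u_j / sqrt(<u_j, u_j>) where u_j is the displayed integer vector. Then <v, e_j> = <v, u_j> / sqrt(<u_j, u_j>), so |<v, e_j>|^2 = <v, u_j>^2 / <u_j, u_j>.
Coefficients: <v, e_1> = 3/sqrt(5), <v, e_2> = -42/sqrt(70).
Square and sum: Σ |<v, e_j>|^2 = 27.
Compute ||v||^2 = v·v = 27.
Deficit = 27 − 27 = 0 ≥ 0, confirming Bessel's inequality. (The deficit equals ||v − Σ <v,e_j> e_j||^2, the squared distance from v to span{e_j}.)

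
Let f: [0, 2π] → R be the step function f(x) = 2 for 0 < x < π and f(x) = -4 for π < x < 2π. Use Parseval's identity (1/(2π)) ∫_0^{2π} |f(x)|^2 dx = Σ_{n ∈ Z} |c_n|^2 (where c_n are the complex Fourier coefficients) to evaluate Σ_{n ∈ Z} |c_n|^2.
Σ |c_n|^2 = 10

Parseval equates the L^2 energy of f (normalised by 1/(2π)) with the ℓ^2 sum of its Fourier coefficients: (1/(2π)) ∫_0^{2π} |f|^2 = Σ |c_n|^2.
Compute the left side: (1/(2π)) [∫_0^π 2^2 dx + ∫_π^{2π} (-4)^2 dx] = (1/(2π)) · (4π + 16π) = (4 + 16)/2 = 10.
So Σ_{n ∈ Z} |c_n|^2 = 10.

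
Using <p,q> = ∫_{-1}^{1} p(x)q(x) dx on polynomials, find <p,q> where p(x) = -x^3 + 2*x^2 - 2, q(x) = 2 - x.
<p,q> = -74/15

Expand the product: p(x)·q(x) = x^4 - 4*x^3 + 4*x^2 + 2*x - 4.
∫_{-1}^{1} of each monomial x^k gives [2/(k+1) if k even, 0 if k odd]. Integrating term-by-term (or equivalently evaluating the antiderivative F(x) = x^5/5 - x^4 + 4*x^3/3 + x^2 - 4*x at the endpoints):
  F(1) − F(−1) = -37/15 − (37/15) = -74/15.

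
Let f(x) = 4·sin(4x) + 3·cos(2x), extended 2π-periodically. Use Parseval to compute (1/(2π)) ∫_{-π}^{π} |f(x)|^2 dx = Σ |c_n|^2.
Σ |c_n|^2 = 25/2

Expand |f|^2 and use orthogonality of {sin(nx), cos(mx)} on [-π, π]:
  ∫_{-π}^{π} sin(nx)^2 dx = π, ∫ cos(mx)^2 dx = π, and cross terms integrate to 0.
So ∫_{-π}^{π} f(x)^2 dx = 4^2 · π + 3^2 · π = (16 + 9)π.
Divide by 2π: (16 + 9)/2 = 25/2.
By Parseval, this equals Σ |c_n|^2.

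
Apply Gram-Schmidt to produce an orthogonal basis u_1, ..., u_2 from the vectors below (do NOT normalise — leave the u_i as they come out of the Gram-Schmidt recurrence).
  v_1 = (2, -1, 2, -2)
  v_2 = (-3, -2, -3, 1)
Orthogonal basis:
  u_1 = (2, -1, 2, -2)
  u_2 = (-15/13, -38/13, -15/13, -11/13)

Apply the Gram-Schmidt recurrence
  u_1 = v_1
  u_i = v_i − Σ_{j<i} ((v_i · u_j) / (u_j · u_j)) · u_j.

Step by step this gives:
  u_1 = (2, -1, 2, -2)
  u_2 = (-15/13, -38/13, -15/13, -11/13)

Orthogonality check:
  u_2 · u_1 = 0 (should be 0)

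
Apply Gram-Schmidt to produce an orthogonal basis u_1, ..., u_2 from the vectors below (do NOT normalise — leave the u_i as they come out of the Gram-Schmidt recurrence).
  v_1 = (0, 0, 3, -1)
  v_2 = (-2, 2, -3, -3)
Orthogonal basis:
  u_1 = (0, 0, 3, -1)
  u_2 = (-2, 2, -6/5, -18/5)

Apply the Gram-Schmidt recurrence
  u_1 = v_1
  u_i = v_i − Σ_{j<i} ((v_i · u_j) / (u_j · u_j)) · u_j.

Step by step this gives:
  u_1 = (0, 0, 3, -1)
  u_2 = (-2, 2, -6/5, -18/5)

Orthogonality check:
  u_2 · u_1 = 0 (should be 0)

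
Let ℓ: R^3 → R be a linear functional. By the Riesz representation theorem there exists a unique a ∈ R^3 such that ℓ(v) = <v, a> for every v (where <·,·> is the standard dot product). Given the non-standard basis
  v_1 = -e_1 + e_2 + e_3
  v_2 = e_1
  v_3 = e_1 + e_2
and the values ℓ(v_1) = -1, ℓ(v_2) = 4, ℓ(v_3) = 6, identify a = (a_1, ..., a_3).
a = (4, 2, 1)

Write a = (a_1, ..., a_3) in the standard basis. For each basis vector v_i, ℓ(v_i) = <v_i, a> is a linear equation in the a_j's. Collect the n equations into a matrix system V a = ℓ, where row i of V is v_i (expressed in the standard basis). Since V is invertible (lower-triangular with 1s on the diagonal, up to permutation), solve by back-substitution:
  V =
[[-1, 1, 1],
 [1, 0, 0],
 [1, 1, 0]]
  V a = (-1, 4, 6)
Solving gives a = (4, 2, 1).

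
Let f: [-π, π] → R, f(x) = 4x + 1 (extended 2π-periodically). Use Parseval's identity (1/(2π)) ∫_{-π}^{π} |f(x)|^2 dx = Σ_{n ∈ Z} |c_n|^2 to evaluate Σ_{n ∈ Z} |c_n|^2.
Σ |c_n|^2 = 16π^2/3 + 1

Expand and integrate term by term over [-π, π]:
  ∫ (4x)^2 dx = 16·(2π^3/3); ∫ 2·4·(1)·x dx = 0 (odd integrand); ∫ 1^2 dx = 1·2π.
So (1/(2π)) ∫_{-π}^{π} (4x + 1)^2 dx = 16π^2/3 + 1 = 16π^2/3 + 1.
Parseval ⇒ Σ |c_n|^2 = 16π^2/3 + 1.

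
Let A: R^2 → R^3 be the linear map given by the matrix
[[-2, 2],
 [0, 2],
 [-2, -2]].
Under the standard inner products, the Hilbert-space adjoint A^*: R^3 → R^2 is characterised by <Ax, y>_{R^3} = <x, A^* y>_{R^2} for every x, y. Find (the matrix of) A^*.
A^* = A^T =
[[-2, 0, -2],
 [2, 2, -2]]

For real matrices with standard dot products, the defining identity <Ax, y> = <x, A^* y> gives (Ax)^T y = x^T (A^*) y, i.e. x^T A^T y = x^T (A^*) y. Since this holds for all x, y, we must have A^* = A^T. Therefore
A^* =
[[-2, 0, -2],
 [2, 2, -2]].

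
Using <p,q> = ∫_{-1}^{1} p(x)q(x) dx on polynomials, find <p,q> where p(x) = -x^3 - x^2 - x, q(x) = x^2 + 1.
<p,q> = -16/15

Expand the product: p(x)·q(x) = -x^5 - x^4 - 2*x^3 - x^2 - x.
∫_{-1}^{1} of each monomial x^k gives [2/(k+1) if k even, 0 if k odd]. Integrating term-by-term (or equivalently evaluating the antiderivative F(x) = -x^6/6 - x^5/5 - x^4/2 - x^3/3 - x^2/2 at the endpoints):
  F(1) − F(−1) = -17/10 − (-19/30) = -16/15.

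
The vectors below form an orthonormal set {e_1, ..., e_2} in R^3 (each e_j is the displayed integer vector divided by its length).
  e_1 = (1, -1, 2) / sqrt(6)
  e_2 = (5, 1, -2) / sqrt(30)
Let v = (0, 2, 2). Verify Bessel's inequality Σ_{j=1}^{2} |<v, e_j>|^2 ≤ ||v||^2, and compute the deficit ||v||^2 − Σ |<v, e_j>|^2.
Σ |<v, e_j>|^2 = 4/5; ||v||^2 = 8; deficit = 36/5

Write each e_j = u_j / sqrt(<u_j, u_j>) where u_j is the displayed integer vector. Then <v, e_j> = <v, u_j> / sqrt(<u_j, u_j>), so |<v, e_j>|^2 = <v, u_j>^2 / <u_j, u_j>.
Coefficients: <v, e_1> = 2/sqrt(6), <v, e_2> = -2/sqrt(30).
Square and sum: Σ |<v, e_j>|^2 = 4/5.
Compute ||v||^2 = v·v = 8.
Deficit = 8 − 4/5 = 36/5 ≥ 0, confirming Bessel's inequality. (The deficit equals ||v − Σ <v,e_j> e_j||^2, the squared distance from v to span{e_j}.)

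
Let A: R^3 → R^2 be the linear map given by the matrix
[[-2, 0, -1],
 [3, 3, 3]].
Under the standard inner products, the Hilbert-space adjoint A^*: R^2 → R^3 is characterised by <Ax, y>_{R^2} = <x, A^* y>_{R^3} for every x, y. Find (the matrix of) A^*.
A^* = A^T =
[[-2, 3],
 [0, 3],
 [-1, 3]]

For real matrices with standard dot products, the defining identity <Ax, y> = <x, A^* y> gives (Ax)^T y = x^T (A^*) y, i.e. x^T A^T y = x^T (A^*) y. Since this holds for all x, y, we must have A^* = A^T. Therefore
A^* =
[[-2, 3],
 [0, 3],
 [-1, 3]].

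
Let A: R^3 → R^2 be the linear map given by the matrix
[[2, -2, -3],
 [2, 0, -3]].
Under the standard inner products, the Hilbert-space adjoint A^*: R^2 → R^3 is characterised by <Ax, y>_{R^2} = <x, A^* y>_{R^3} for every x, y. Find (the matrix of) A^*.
A^* = A^T =
[[2, 2],
 [-2, 0],
 [-3, -3]]

For real matrices with standard dot products, the defining identity <Ax, y> = <x, A^* y> gives (Ax)^T y = x^T (A^*) y, i.e. x^T A^T y = x^T (A^*) y. Since this holds for all x, y, we must have A^* = A^T. Therefore
A^* =
[[2, 2],
 [-2, 0],
 [-3, -3]].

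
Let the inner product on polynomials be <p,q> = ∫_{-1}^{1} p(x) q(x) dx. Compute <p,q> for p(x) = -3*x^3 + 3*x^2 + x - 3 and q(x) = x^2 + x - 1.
<p,q> = 8/3

Expand the product: p(x)·q(x) = -3*x^5 + 7*x^3 - 5*x^2 - 4*x + 3.
∫_{-1}^{1} of each monomial x^k gives [2/(k+1) if k even, 0 if k odd]. Integrating term-by-term (or equivalently evaluating the antiderivative F(x) = -x^6/2 + 7*x^4/4 - 5*x^3/3 - 2*x^2 + 3*x at the endpoints):
  F(1) − F(−1) = 7/12 − (-25/12) = 8/3.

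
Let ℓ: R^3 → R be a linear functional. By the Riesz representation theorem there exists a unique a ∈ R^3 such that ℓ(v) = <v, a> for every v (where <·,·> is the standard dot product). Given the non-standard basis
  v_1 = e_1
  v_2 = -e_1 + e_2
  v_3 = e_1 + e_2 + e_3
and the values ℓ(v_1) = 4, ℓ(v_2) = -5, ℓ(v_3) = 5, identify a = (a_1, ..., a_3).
a = (4, -1, 2)

Write a = (a_1, ..., a_3) in the standard basis. For each basis vector v_i, ℓ(v_i) = <v_i, a> is a linear equation in the a_j's. Collect the n equations into a matrix system V a = ℓ, where row i of V is v_i (expressed in the standard basis). Since V is invertible (lower-triangular with 1s on the diagonal, up to permutation), solve by back-substitution:
  V =
[[1, 0, 0],
 [-1, 1, 0],
 [1, 1, 1]]
  V a = (4, -5, 5)
Solving gives a = (4, -1, 2).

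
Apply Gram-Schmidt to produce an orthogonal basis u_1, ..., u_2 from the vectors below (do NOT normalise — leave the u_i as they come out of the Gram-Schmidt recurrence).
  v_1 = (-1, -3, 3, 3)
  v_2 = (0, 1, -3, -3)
Orthogonal basis:
  u_1 = (-1, -3, 3, 3)
  u_2 = (-3/4, -5/4, -3/4, -3/4)

Apply the Gram-Schmidt recurrence
  u_1 = v_1
  u_i = v_i − Σ_{j<i} ((v_i · u_j) / (u_j · u_j)) · u_j.

Step by step this gives:
  u_1 = (-1, -3, 3, 3)
  u_2 = (-3/4, -5/4, -3/4, -3/4)

Orthogonality check:
  u_2 · u_1 = 0 (should be 0)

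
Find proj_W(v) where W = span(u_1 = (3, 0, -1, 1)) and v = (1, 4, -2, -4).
proj_W(v) = (3/11, 0, -1/11, 1/11)

Set up U = [u_1 | ... | u_1] ∈ R^(4×1). The projector onto W = col(U) is P = U (U^T U)^(-1) U^T.
Compute U^T U =
  [11],
and U^T v = (1).
Solve U^T U · c = U^T v for the coefficients: c = (1/11). The projection is proj_W(v) = U c.
Check: (v - proj_W(v)) · u_1 = 0  (should be 0).
Result: proj_W(v) = (3/11, 0, -1/11, 1/11).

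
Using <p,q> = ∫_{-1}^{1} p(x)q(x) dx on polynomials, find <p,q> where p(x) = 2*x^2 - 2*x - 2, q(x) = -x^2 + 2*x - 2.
<p,q> = 16/5

Expand the product: p(x)·q(x) = -2*x^4 + 6*x^3 - 6*x^2 + 4.
∫_{-1}^{1} of each monomial x^k gives [2/(k+1) if k even, 0 if k odd]. Integrating term-by-term (or equivalently evaluating the antiderivative F(x) = -2*x^5/5 + 3*x^4/2 - 2*x^3 + 4*x at the endpoints):
  F(1) − F(−1) = 31/10 − (-1/10) = 16/5.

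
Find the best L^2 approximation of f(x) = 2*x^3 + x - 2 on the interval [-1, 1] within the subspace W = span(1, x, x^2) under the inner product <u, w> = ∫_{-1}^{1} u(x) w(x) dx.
g(x) = 11*x/5 - 2

The best approximation g ∈ W is the orthogonal projection of f onto W. Writing g = a_0 + a_1 x + a_2 x^2, the coefficients solve the normal equations G · a = b where
  G_{ij} = <φ_i, φ_j> and b_i = <f, φ_i>, with φ_0 = 1, φ_1 = x, φ_2 = x^2.
G =
  [2, 0, 2/3]
  [0, 2/3, 0]
  [2/3, 0, 2/5],
b = (-4, 22/15, -4/3).
Solving gives a_0 = -2, a_1 = 11/5, a_2 = 0, so
  g(x) = 11*x/5 - 2.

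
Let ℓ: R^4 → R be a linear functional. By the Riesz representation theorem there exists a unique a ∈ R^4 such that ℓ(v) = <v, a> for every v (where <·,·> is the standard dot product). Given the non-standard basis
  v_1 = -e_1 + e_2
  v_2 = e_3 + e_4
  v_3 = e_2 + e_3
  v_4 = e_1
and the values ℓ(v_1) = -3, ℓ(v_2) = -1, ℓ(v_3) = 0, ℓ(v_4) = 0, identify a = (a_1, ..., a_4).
a = (0, -3, 3, -4)

Write a = (a_1, ..., a_4) in the standard basis. For each basis vector v_i, ℓ(v_i) = <v_i, a> is a linear equation in the a_j's. Collect the n equations into a matrix system V a = ℓ, where row i of V is v_i (expressed in the standard basis). Since V is invertible (lower-triangular with 1s on the diagonal, up to permutation), solve by back-substitution:
  V =
[[-1, 1, 0, 0],
 [0, 0, 1, 1],
 [0, 1, 1, 0],
 [1, 0, 0, 0]]
  V a = (-3, -1, 0, 0)
Solving gives a = (0, -3, 3, -4).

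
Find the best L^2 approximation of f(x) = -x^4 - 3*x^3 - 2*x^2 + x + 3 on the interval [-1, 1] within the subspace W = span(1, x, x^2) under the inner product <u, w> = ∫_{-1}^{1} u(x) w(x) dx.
g(x) = -20*x^2/7 - 4*x/5 + 108/35

The best approximation g ∈ W is the orthogonal projection of f onto W. Writing g = a_0 + a_1 x + a_2 x^2, the coefficients solve the normal equations G · a = b where
  G_{ij} = <φ_i, φ_j> and b_i = <f, φ_i>, with φ_0 = 1, φ_1 = x, φ_2 = x^2.
G =
  [2, 0, 2/3]
  [0, 2/3, 0]
  [2/3, 0, 2/5],
b = (64/15, -8/15, 32/35).
Solving gives a_0 = 108/35, a_1 = -4/5, a_2 = -20/7, so
  g(x) = -20*x^2/7 - 4*x/5 + 108/35.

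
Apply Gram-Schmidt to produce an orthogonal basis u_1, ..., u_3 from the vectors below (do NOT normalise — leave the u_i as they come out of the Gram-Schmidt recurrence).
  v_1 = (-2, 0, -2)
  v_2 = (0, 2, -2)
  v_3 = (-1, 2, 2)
Orthogonal basis:
  u_1 = (-2, 0, -2)
  u_2 = (1, 2, -1)
  u_3 = (-5/3, 5/3, 5/3)

Apply the Gram-Schmidt recurrence
  u_1 = v_1
  u_i = v_i − Σ_{j<i} ((v_i · u_j) / (u_j · u_j)) · u_j.

Step by step this gives:
  u_1 = (-2, 0, -2)
  u_2 = (1, 2, -1)
  u_3 = (-5/3, 5/3, 5/3)

Orthogonality check:
  u_2 · u_1 = 0 (should be 0)
  u_3 · u_1 = 0 (should be 0)
  u_3 · u_2 = 0 (should be 0)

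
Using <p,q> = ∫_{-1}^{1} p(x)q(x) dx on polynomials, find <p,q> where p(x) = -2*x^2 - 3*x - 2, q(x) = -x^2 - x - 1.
<p,q> = 142/15

Expand the product: p(x)·q(x) = 2*x^4 + 5*x^3 + 7*x^2 + 5*x + 2.
∫_{-1}^{1} of each monomial x^k gives [2/(k+1) if k even, 0 if k odd]. Integrating term-by-term (or equivalently evaluating the antiderivative F(x) = 2*x^5/5 + 5*x^4/4 + 7*x^3/3 + 5*x^2/2 + 2*x at the endpoints):
  F(1) − F(−1) = 509/60 − (-59/60) = 142/15.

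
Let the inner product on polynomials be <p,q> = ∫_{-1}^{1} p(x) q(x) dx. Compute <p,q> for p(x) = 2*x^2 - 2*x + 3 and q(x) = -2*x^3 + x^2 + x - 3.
<p,q> = -284/15

Expand the product: p(x)·q(x) = -4*x^5 + 6*x^4 - 6*x^3 - 5*x^2 + 9*x - 9.
∫_{-1}^{1} of each monomial x^k gives [2/(k+1) if k even, 0 if k odd]. Integrating term-by-term (or equivalently evaluating the antiderivative F(x) = -2*x^6/3 + 6*x^5/5 - 3*x^4/2 - 5*x^3/3 + 9*x^2/2 - 9*x at the endpoints):
  F(1) − F(−1) = -107/15 − (59/5) = -284/15.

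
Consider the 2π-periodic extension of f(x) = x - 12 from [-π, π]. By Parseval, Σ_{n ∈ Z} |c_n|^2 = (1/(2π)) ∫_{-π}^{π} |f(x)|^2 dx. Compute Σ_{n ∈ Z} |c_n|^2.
Σ |c_n|^2 = π^2/3 + 144

Expand and integrate term by term over [-π, π]:
  ∫ (x)^2 dx = 1·(2π^3/3); ∫ 2·1·(-12)·x dx = 0 (odd integrand); ∫ (-12)^2 dx = 144·2π.
So (1/(2π)) ∫_{-π}^{π} (x - 12)^2 dx = 1π^2/3 + 144 = π^2/3 + 144.
Parseval ⇒ Σ |c_n|^2 = π^2/3 + 144.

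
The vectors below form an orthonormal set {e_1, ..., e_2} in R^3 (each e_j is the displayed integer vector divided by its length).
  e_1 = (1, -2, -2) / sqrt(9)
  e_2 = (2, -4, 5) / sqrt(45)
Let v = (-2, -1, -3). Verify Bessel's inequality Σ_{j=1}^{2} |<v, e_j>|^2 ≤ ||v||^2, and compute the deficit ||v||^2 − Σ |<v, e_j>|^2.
Σ |<v, e_j>|^2 = 9; ||v||^2 = 14; deficit = 5

Write each e_j = u_j / sqrt(<u_j, u_j>) where u_j is the displayed integer vector. Then <v, e_j> = <v, u_j> / sqrt(<u_j, u_j>), so |<v, e_j>|^2 = <v, u_j>^2 / <u_j, u_j>.
Coefficients: <v, e_1> = 6/sqrt(9), <v, e_2> = -15/sqrt(45).
Square and sum: Σ |<v, e_j>|^2 = 9.
Compute ||v||^2 = v·v = 14.
Deficit = 14 − 9 = 5 ≥ 0, confirming Bessel's inequality. (The deficit equals ||v − Σ <v,e_j> e_j||^2, the squared distance from v to span{e_j}.)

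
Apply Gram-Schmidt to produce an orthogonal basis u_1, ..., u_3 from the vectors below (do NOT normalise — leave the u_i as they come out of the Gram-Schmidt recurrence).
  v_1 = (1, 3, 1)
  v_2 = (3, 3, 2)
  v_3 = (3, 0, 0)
Orthogonal basis:
  u_1 = (1, 3, 1)
  u_2 = (19/11, -9/11, 8/11)
  u_3 = (27/46, 9/46, -27/23)

Apply the Gram-Schmidt recurrence
  u_1 = v_1
  u_i = v_i − Σ_{j<i} ((v_i · u_j) / (u_j · u_j)) · u_j.

Step by step this gives:
  u_1 = (1, 3, 1)
  u_2 = (19/11, -9/11, 8/11)
  u_3 = (27/46, 9/46, -27/23)

Orthogonality check:
  u_2 · u_1 = 0 (should be 0)
  u_3 · u_1 = 0 (should be 0)
  u_3 · u_2 = 0 (should be 0)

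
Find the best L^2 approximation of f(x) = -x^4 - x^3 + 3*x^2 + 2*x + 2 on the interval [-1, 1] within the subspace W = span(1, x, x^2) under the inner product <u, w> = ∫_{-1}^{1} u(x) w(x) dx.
g(x) = 15*x^2/7 + 7*x/5 + 73/35

The best approximation g ∈ W is the orthogonal projection of f onto W. Writing g = a_0 + a_1 x + a_2 x^2, the coefficients solve the normal equations G · a = b where
  G_{ij} = <φ_i, φ_j> and b_i = <f, φ_i>, with φ_0 = 1, φ_1 = x, φ_2 = x^2.
G =
  [2, 0, 2/3]
  [0, 2/3, 0]
  [2/3, 0, 2/5],
b = (28/5, 14/15, 236/105).
Solving gives a_0 = 73/35, a_1 = 7/5, a_2 = 15/7, so
  g(x) = 15*x^2/7 + 7*x/5 + 73/35.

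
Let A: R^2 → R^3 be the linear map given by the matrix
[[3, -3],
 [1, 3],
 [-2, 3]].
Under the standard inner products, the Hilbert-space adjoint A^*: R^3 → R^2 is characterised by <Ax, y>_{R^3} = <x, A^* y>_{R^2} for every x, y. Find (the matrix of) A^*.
A^* = A^T =
[[3, 1, -2],
 [-3, 3, 3]]

For real matrices with standard dot products, the defining identity <Ax, y> = <x, A^* y> gives (Ax)^T y = x^T (A^*) y, i.e. x^T A^T y = x^T (A^*) y. Since this holds for all x, y, we must have A^* = A^T. Therefore
A^* =
[[3, 1, -2],
 [-3, 3, 3]].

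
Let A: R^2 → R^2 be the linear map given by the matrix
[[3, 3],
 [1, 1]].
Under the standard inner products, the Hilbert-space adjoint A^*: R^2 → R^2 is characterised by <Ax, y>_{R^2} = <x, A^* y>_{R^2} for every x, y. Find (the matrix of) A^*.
A^* = A^T =
[[3, 1],
 [3, 1]]

For real matrices with standard dot products, the defining identity <Ax, y> = <x, A^* y> gives (Ax)^T y = x^T (A^*) y, i.e. x^T A^T y = x^T (A^*) y. Since this holds for all x, y, we must have A^* = A^T. Therefore
A^* =
[[3, 1],
 [3, 1]].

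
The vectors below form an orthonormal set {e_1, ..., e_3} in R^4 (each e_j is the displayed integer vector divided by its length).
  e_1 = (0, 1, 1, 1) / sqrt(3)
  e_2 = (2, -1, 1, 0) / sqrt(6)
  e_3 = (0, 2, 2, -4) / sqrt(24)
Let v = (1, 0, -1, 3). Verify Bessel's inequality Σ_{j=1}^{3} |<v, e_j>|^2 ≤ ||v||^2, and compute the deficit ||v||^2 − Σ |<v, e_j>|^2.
Σ |<v, e_j>|^2 = 29/3; ||v||^2 = 11; deficit = 4/3

Write each e_j = u_j / sqrt(<u_j, u_j>) where u_j is the displayed integer vector. Then <v, e_j> = <v, u_j> / sqrt(<u_j, u_j>), so |<v, e_j>|^2 = <v, u_j>^2 / <u_j, u_j>.
Coefficients: <v, e_1> = 2/sqrt(3), <v, e_2> = 1/sqrt(6), <v, e_3> = -14/sqrt(24).
Square and sum: Σ |<v, e_j>|^2 = 29/3.
Compute ||v||^2 = v·v = 11.
Deficit = 11 − 29/3 = 4/3 ≥ 0, confirming Bessel's inequality. (The deficit equals ||v − Σ <v,e_j> e_j||^2, the squared distance from v to span{e_j}.)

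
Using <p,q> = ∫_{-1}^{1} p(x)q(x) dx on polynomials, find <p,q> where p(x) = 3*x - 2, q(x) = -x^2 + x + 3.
<p,q> = -26/3

Expand the product: p(x)·q(x) = -3*x^3 + 5*x^2 + 7*x - 6.
∫_{-1}^{1} of each monomial x^k gives [2/(k+1) if k even, 0 if k odd]. Integrating term-by-term (or equivalently evaluating the antiderivative F(x) = -3*x^4/4 + 5*x^3/3 + 7*x^2/2 - 6*x at the endpoints):
  F(1) − F(−1) = -19/12 − (85/12) = -26/3.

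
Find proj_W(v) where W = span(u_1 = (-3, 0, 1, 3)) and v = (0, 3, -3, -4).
proj_W(v) = (45/19, 0, -15/19, -45/19)

Set up U = [u_1 | ... | u_1] ∈ R^(4×1). The projector onto W = col(U) is P = U (U^T U)^(-1) U^T.
Compute U^T U =
  [19],
and U^T v = (-15).
Solve U^T U · c = U^T v for the coefficients: c = (-15/19). The projection is proj_W(v) = U c.
Check: (v - proj_W(v)) · u_1 = 0  (should be 0).
Result: proj_W(v) = (45/19, 0, -15/19, -45/19).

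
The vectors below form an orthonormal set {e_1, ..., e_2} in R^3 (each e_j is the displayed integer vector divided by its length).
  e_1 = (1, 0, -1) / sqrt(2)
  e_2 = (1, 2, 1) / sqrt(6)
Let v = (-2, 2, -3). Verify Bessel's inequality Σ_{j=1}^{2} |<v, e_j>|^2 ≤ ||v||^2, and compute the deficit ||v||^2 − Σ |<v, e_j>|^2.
Σ |<v, e_j>|^2 = 2/3; ||v||^2 = 17; deficit = 49/3

Write each e_j = u_j / sqrt(<u_j, u_j>) where u_j is the displayed integer vector. Then <v, e_j> = <v, u_j> / sqrt(<u_j, u_j>), so |<v, e_j>|^2 = <v, u_j>^2 / <u_j, u_j>.
Coefficients: <v, e_1> = 1/sqrt(2), <v, e_2> = -1/sqrt(6).
Square and sum: Σ |<v, e_j>|^2 = 2/3.
Compute ||v||^2 = v·v = 17.
Deficit = 17 − 2/3 = 49/3 ≥ 0, confirming Bessel's inequality. (The deficit equals ||v − Σ <v,e_j> e_j||^2, the squared distance from v to span{e_j}.)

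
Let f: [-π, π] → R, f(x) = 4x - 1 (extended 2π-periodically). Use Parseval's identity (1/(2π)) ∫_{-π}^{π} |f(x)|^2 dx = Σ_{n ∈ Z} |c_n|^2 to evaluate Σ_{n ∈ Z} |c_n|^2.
Σ |c_n|^2 = 16π^2/3 + 1

Expand and integrate term by term over [-π, π]:
  ∫ (4x)^2 dx = 16·(2π^3/3); ∫ 2·4·(-1)·x dx = 0 (odd integrand); ∫ (-1)^2 dx = 1·2π.
So (1/(2π)) ∫_{-π}^{π} (4x - 1)^2 dx = 16π^2/3 + 1 = 16π^2/3 + 1.
Parseval ⇒ Σ |c_n|^2 = 16π^2/3 + 1.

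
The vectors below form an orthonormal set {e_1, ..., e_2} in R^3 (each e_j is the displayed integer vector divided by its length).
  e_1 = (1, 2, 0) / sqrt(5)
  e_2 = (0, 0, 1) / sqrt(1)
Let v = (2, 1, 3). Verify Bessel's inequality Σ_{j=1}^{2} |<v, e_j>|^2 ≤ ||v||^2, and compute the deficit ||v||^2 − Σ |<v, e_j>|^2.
Σ |<v, e_j>|^2 = 61/5; ||v||^2 = 14; deficit = 9/5

Write each e_j = u_j / sqrt(<u_j, u_j>) where u_j is the displayed integer vector. Then <v, e_j> = <v, u_j> / sqrt(<u_j, u_j>), so |<v, e_j>|^2 = <v, u_j>^2 / <u_j, u_j>.
Coefficients: <v, e_1> = 4/sqrt(5), <v, e_2> = 3/sqrt(1).
Square and sum: Σ |<v, e_j>|^2 = 61/5.
Compute ||v||^2 = v·v = 14.
Deficit = 14 − 61/5 = 9/5 ≥ 0, confirming Bessel's inequality. (The deficit equals ||v − Σ <v,e_j> e_j||^2, the squared distance from v to span{e_j}.)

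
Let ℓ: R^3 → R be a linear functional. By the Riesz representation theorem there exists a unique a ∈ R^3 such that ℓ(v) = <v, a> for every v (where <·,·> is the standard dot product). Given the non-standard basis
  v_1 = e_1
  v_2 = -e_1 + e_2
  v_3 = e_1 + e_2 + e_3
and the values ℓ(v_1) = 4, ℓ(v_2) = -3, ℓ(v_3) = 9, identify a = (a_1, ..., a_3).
a = (4, 1, 4)

Write a = (a_1, ..., a_3) in the standard basis. For each basis vector v_i, ℓ(v_i) = <v_i, a> is a linear equation in the a_j's. Collect the n equations into a matrix system V a = ℓ, where row i of V is v_i (expressed in the standard basis). Since V is invertible (lower-triangular with 1s on the diagonal, up to permutation), solve by back-substitution:
  V =
[[1, 0, 0],
 [-1, 1, 0],
 [1, 1, 1]]
  V a = (4, -3, 9)
Solving gives a = (4, 1, 4).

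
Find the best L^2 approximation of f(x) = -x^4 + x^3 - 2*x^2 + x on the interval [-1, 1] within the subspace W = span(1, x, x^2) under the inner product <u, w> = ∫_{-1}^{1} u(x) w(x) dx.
g(x) = -20*x^2/7 + 8*x/5 + 3/35

The best approximation g ∈ W is the orthogonal projection of f onto W. Writing g = a_0 + a_1 x + a_2 x^2, the coefficients solve the normal equations G · a = b where
  G_{ij} = <φ_i, φ_j> and b_i = <f, φ_i>, with φ_0 = 1, φ_1 = x, φ_2 = x^2.
G =
  [2, 0, 2/3]
  [0, 2/3, 0]
  [2/3, 0, 2/5],
b = (-26/15, 16/15, -38/35).
Solving gives a_0 = 3/35, a_1 = 8/5, a_2 = -20/7, so
  g(x) = -20*x^2/7 + 8*x/5 + 3/35.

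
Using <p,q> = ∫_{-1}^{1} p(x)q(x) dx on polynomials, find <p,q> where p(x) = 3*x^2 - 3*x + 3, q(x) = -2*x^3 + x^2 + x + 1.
<p,q> = 58/5

Expand the product: p(x)·q(x) = -6*x^5 + 9*x^4 - 6*x^3 + 3*x^2 + 3.
∫_{-1}^{1} of each monomial x^k gives [2/(k+1) if k even, 0 if k odd]. Integrating term-by-term (or equivalently evaluating the antiderivative F(x) = -x^6 + 9*x^5/5 - 3*x^4/2 + x^3 + 3*x at the endpoints):
  F(1) − F(−1) = 33/10 − (-83/10) = 58/5.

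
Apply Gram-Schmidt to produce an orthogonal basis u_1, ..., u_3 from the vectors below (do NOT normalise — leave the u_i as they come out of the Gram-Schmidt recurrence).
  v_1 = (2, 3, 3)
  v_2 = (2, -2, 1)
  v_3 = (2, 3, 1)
Orthogonal basis:
  u_1 = (2, 3, 3)
  u_2 = (21/11, -47/22, 19/22)
  u_3 = (180/197, 80/197, -200/197)

Apply the Gram-Schmidt recurrence
  u_1 = v_1
  u_i = v_i − Σ_{j<i} ((v_i · u_j) / (u_j · u_j)) · u_j.

Step by step this gives:
  u_1 = (2, 3, 3)
  u_2 = (21/11, -47/22, 19/22)
  u_3 = (180/197, 80/197, -200/197)

Orthogonality check:
  u_2 · u_1 = 0 (should be 0)
  u_3 · u_1 = 0 (should be 0)
  u_3 · u_2 = 0 (should be 0)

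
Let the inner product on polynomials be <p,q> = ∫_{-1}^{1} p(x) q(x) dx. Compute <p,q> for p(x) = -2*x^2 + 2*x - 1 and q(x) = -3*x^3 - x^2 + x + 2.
<p,q> = -94/15

Expand the product: p(x)·q(x) = 6*x^5 - 4*x^4 - x^3 - x^2 + 3*x - 2.
∫_{-1}^{1} of each monomial x^k gives [2/(k+1) if k even, 0 if k odd]. Integrating term-by-term (or equivalently evaluating the antiderivative F(x) = x^6 - 4*x^5/5 - x^4/4 - x^3/3 + 3*x^2/2 - 2*x at the endpoints):
  F(1) − F(−1) = -53/60 − (323/60) = -94/15.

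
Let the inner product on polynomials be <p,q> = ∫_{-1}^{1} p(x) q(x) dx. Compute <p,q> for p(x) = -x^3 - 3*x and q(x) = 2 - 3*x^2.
<p,q> = 0

Expand the product: p(x)·q(x) = 3*x^5 + 7*x^3 - 6*x.
∫_{-1}^{1} of each monomial x^k gives [2/(k+1) if k even, 0 if k odd]. Integrating term-by-term (or equivalently evaluating the antiderivative F(x) = x^6/2 + 7*x^4/4 - 3*x^2 at the endpoints):
  F(1) − F(−1) = -3/4 − (-3/4) = 0.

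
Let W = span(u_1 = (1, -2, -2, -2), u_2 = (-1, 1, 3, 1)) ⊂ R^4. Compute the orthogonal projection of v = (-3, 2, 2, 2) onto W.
proj_W(v) = (-41/35, 78/35, 86/35, 78/35)

Set up U = [u_1 | ... | u_2] ∈ R^(4×2). The projector onto W = col(U) is P = U (U^T U)^(-1) U^T.
Compute U^T U =
  [13, -11]
  [-11, 12],
and U^T v = (-15, 13).
Solve U^T U · c = U^T v for the coefficients: c = (-37/35, 4/35). The projection is proj_W(v) = U c.
Check: (v - proj_W(v)) · u_1 = 0  (should be 0).
Check: (v - proj_W(v)) · u_2 = 0  (should be 0).
Result: proj_W(v) = (-41/35, 78/35, 86/35, 78/35).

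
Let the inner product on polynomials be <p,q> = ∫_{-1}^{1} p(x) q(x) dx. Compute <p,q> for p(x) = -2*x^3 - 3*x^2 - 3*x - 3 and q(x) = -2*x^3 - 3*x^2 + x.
<p,q> = 362/35

Expand the product: p(x)·q(x) = 4*x^6 + 12*x^5 + 13*x^4 + 12*x^3 + 6*x^2 - 3*x.
∫_{-1}^{1} of each monomial x^k gives [2/(k+1) if k even, 0 if k odd]. Integrating term-by-term (or equivalently evaluating the antiderivative F(x) = 4*x^7/7 + 2*x^6 + 13*x^5/5 + 3*x^4 + 2*x^3 - 3*x^2/2 at the endpoints):
  F(1) − F(−1) = 607/70 − (-117/70) = 362/35.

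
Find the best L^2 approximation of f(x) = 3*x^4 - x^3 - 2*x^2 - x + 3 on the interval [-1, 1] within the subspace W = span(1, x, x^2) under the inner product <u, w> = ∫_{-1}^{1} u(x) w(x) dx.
g(x) = 4*x^2/7 - 8*x/5 + 96/35

The best approximation g ∈ W is the orthogonal projection of f onto W. Writing g = a_0 + a_1 x + a_2 x^2, the coefficients solve the normal equations G · a = b where
  G_{ij} = <φ_i, φ_j> and b_i = <f, φ_i>, with φ_0 = 1, φ_1 = x, φ_2 = x^2.
G =
  [2, 0, 2/3]
  [0, 2/3, 0]
  [2/3, 0, 2/5],
b = (88/15, -16/15, 72/35).
Solving gives a_0 = 96/35, a_1 = -8/5, a_2 = 4/7, so
  g(x) = 4*x^2/7 - 8*x/5 + 96/35.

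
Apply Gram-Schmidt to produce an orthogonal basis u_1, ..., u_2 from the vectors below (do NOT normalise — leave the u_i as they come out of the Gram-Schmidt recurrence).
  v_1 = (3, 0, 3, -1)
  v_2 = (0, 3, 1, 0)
Orthogonal basis:
  u_1 = (3, 0, 3, -1)
  u_2 = (-9/19, 3, 10/19, 3/19)

Apply the Gram-Schmidt recurrence
  u_1 = v_1
  u_i = v_i − Σ_{j<i} ((v_i · u_j) / (u_j · u_j)) · u_j.

Step by step this gives:
  u_1 = (3, 0, 3, -1)
  u_2 = (-9/19, 3, 10/19, 3/19)

Orthogonality check:
  u_2 · u_1 = 0 (should be 0)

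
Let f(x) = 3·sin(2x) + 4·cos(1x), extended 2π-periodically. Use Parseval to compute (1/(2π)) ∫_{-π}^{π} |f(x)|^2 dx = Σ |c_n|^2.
Σ |c_n|^2 = 25/2

Expand |f|^2 and use orthogonality of {sin(nx), cos(mx)} on [-π, π]:
  ∫_{-π}^{π} sin(nx)^2 dx = π, ∫ cos(mx)^2 dx = π, and cross terms integrate to 0.
So ∫_{-π}^{π} f(x)^2 dx = 3^2 · π + 4^2 · π = (9 + 16)π.
Divide by 2π: (9 + 16)/2 = 25/2.
By Parseval, this equals Σ |c_n|^2.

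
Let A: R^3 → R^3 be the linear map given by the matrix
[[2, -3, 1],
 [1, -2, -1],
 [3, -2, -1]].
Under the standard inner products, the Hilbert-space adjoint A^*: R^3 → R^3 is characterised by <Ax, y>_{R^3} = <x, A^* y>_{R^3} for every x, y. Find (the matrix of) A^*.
A^* = A^T =
[[2, 1, 3],
 [-3, -2, -2],
 [1, -1, -1]]

For real matrices with standard dot products, the defining identity <Ax, y> = <x, A^* y> gives (Ax)^T y = x^T (A^*) y, i.e. x^T A^T y = x^T (A^*) y. Since this holds for all x, y, we must have A^* = A^T. Therefore
A^* =
[[2, 1, 3],
 [-3, -2, -2],
 [1, -1, -1]].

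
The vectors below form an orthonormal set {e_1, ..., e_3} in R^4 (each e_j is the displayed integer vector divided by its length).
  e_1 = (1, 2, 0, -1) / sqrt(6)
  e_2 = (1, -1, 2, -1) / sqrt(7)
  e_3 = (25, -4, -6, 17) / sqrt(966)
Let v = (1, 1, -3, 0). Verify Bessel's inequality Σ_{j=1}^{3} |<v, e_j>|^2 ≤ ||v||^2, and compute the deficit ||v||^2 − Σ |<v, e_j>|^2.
Σ |<v, e_j>|^2 = 189/23; ||v||^2 = 11; deficit = 64/23

Write each e_j = u_j / sqrt(<u_j, u_j>) where u_j is the displayed integer vector. Then <v, e_j> = <v, u_j> / sqrt(<u_j, u_j>), so |<v, e_j>|^2 = <v, u_j>^2 / <u_j, u_j>.
Coefficients: <v, e_1> = 3/sqrt(6), <v, e_2> = -6/sqrt(7), <v, e_3> = 39/sqrt(966).
Square and sum: Σ |<v, e_j>|^2 = 189/23.
Compute ||v||^2 = v·v = 11.
Deficit = 11 − 189/23 = 64/23 ≥ 0, confirming Bessel's inequality. (The deficit equals ||v − Σ <v,e_j> e_j||^2, the squared distance from v to span{e_j}.)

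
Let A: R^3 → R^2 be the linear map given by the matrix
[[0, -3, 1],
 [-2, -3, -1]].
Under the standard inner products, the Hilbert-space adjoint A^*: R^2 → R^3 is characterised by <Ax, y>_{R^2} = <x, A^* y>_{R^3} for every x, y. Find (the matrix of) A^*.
A^* = A^T =
[[0, -2],
 [-3, -3],
 [1, -1]]

For real matrices with standard dot products, the defining identity <Ax, y> = <x, A^* y> gives (Ax)^T y = x^T (A^*) y, i.e. x^T A^T y = x^T (A^*) y. Since this holds for all x, y, we must have A^* = A^T. Therefore
A^* =
[[0, -2],
 [-3, -3],
 [1, -1]].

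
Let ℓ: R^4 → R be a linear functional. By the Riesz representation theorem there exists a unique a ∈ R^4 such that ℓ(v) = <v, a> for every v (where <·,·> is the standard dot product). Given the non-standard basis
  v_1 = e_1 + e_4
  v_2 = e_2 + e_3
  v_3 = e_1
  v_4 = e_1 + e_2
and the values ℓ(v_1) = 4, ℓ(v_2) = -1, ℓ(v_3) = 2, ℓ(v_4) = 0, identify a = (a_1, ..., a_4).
a = (2, -2, 1, 2)

Write a = (a_1, ..., a_4) in the standard basis. For each basis vector v_i, ℓ(v_i) = <v_i, a> is a linear equation in the a_j's. Collect the n equations into a matrix system V a = ℓ, where row i of V is v_i (expressed in the standard basis). Since V is invertible (lower-triangular with 1s on the diagonal, up to permutation), solve by back-substitution:
  V =
[[1, 0, 0, 1],
 [0, 1, 1, 0],
 [1, 0, 0, 0],
 [1, 1, 0, 0]]
  V a = (4, -1, 2, 0)
Solving gives a = (2, -2, 1, 2).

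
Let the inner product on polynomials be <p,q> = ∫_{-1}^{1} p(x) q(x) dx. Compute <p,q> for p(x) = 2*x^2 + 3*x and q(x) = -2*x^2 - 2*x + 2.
<p,q> = -44/15

Expand the product: p(x)·q(x) = -4*x^4 - 10*x^3 - 2*x^2 + 6*x.
∫_{-1}^{1} of each monomial x^k gives [2/(k+1) if k even, 0 if k odd]. Integrating term-by-term (or equivalently evaluating the antiderivative F(x) = -4*x^5/5 - 5*x^4/2 - 2*x^3/3 + 3*x^2 at the endpoints):
  F(1) − F(−1) = -29/30 − (59/30) = -44/15.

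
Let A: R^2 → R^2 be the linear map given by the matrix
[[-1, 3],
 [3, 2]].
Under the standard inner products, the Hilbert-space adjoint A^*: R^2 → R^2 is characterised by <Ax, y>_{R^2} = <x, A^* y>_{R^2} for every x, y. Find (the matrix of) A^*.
A^* = A^T =
[[-1, 3],
 [3, 2]]

For real matrices with standard dot products, the defining identity <Ax, y> = <x, A^* y> gives (Ax)^T y = x^T (A^*) y, i.e. x^T A^T y = x^T (A^*) y. Since this holds for all x, y, we must have A^* = A^T. Therefore
A^* =
[[-1, 3],
 [3, 2]].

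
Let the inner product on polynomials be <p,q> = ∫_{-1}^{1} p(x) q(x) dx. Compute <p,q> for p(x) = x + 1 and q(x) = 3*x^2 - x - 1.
<p,q> = -2/3

Expand the product: p(x)·q(x) = 3*x^3 + 2*x^2 - 2*x - 1.
∫_{-1}^{1} of each monomial x^k gives [2/(k+1) if k even, 0 if k odd]. Integrating term-by-term (or equivalently evaluating the antiderivative F(x) = 3*x^4/4 + 2*x^3/3 - x^2 - x at the endpoints):
  F(1) − F(−1) = -7/12 − (1/12) = -2/3.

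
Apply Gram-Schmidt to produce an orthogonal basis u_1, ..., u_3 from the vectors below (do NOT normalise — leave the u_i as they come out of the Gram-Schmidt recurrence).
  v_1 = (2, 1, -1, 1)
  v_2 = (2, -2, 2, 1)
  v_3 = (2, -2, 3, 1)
Orthogonal basis:
  u_1 = (2, 1, -1, 1)
  u_2 = (12/7, -15/7, 15/7, 6/7)
  u_3 = (0, 1/2, 1/2, 0)

Apply the Gram-Schmidt recurrence
  u_1 = v_1
  u_i = v_i − Σ_{j<i} ((v_i · u_j) / (u_j · u_j)) · u_j.

Step by step this gives:
  u_1 = (2, 1, -1, 1)
  u_2 = (12/7, -15/7, 15/7, 6/7)
  u_3 = (0, 1/2, 1/2, 0)

Orthogonality check:
  u_2 · u_1 = 0 (should be 0)
  u_3 · u_1 = 0 (should be 0)
  u_3 · u_2 = 0 (should be 0)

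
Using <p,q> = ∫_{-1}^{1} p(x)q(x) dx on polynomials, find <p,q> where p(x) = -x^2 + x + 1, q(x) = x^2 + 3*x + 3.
<p,q> = 94/15

Expand the product: p(x)·q(x) = -x^4 - 2*x^3 + x^2 + 6*x + 3.
∫_{-1}^{1} of each monomial x^k gives [2/(k+1) if k even, 0 if k odd]. Integrating term-by-term (or equivalently evaluating the antiderivative F(x) = -x^5/5 - x^4/2 + x^3/3 + 3*x^2 + 3*x at the endpoints):
  F(1) − F(−1) = 169/30 − (-19/30) = 94/15.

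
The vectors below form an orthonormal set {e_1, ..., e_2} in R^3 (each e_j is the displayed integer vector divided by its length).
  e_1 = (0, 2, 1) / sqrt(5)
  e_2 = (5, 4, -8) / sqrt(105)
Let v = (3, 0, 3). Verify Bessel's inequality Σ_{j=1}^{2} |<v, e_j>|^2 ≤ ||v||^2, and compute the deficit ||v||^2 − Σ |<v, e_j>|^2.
Σ |<v, e_j>|^2 = 18/7; ||v||^2 = 18; deficit = 108/7

Write each e_j = u_j / sqrt(<u_j, u_j>) where u_j is the displayed integer vector. Then <v, e_j> = <v, u_j> / sqrt(<u_j, u_j>), so |<v, e_j>|^2 = <v, u_j>^2 / <u_j, u_j>.
Coefficients: <v, e_1> = 3/sqrt(5), <v, e_2> = -9/sqrt(105).
Square and sum: Σ |<v, e_j>|^2 = 18/7.
Compute ||v||^2 = v·v = 18.
Deficit = 18 − 18/7 = 108/7 ≥ 0, confirming Bessel's inequality. (The deficit equals ||v − Σ <v,e_j> e_j||^2, the squared distance from v to span{e_j}.)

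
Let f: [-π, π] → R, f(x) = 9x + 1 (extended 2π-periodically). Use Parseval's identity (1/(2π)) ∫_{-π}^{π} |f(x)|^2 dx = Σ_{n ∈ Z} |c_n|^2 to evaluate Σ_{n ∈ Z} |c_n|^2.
Σ |c_n|^2 = 27π^2 + 1

Expand and integrate term by term over [-π, π]:
  ∫ (9x)^2 dx = 81·(2π^3/3); ∫ 2·9·(1)·x dx = 0 (odd integrand); ∫ 1^2 dx = 1·2π.
So (1/(2π)) ∫_{-π}^{π} (9x + 1)^2 dx = 81π^2/3 + 1 = 27π^2 + 1.
Parseval ⇒ Σ |c_n|^2 = 27π^2 + 1.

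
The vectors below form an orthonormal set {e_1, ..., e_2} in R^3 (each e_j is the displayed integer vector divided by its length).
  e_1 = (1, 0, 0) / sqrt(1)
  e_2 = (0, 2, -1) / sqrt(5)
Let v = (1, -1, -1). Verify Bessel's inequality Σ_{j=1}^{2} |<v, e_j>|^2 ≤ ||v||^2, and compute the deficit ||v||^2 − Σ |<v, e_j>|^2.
Σ |<v, e_j>|^2 = 6/5; ||v||^2 = 3; deficit = 9/5

Write each e_j = u_j / sqrt(<u_j, u_j>) where u_j is the displayed integer vector. Then <v, e_j> = <v, u_j> / sqrt(<u_j, u_j>), so |<v, e_j>|^2 = <v, u_j>^2 / <u_j, u_j>.
Coefficients: <v, e_1> = 1/sqrt(1), <v, e_2> = -1/sqrt(5).
Square and sum: Σ |<v, e_j>|^2 = 6/5.
Compute ||v||^2 = v·v = 3.
Deficit = 3 − 6/5 = 9/5 ≥ 0, confirming Bessel's inequality. (The deficit equals ||v − Σ <v,e_j> e_j||^2, the squared distance from v to span{e_j}.)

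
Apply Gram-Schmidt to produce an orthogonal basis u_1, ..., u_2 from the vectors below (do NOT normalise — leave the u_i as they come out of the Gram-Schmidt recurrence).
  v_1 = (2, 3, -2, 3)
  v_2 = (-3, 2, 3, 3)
Orthogonal basis:
  u_1 = (2, 3, -2, 3)
  u_2 = (-42/13, 43/26, 42/13, 69/26)

Apply the Gram-Schmidt recurrence
  u_1 = v_1
  u_i = v_i − Σ_{j<i} ((v_i · u_j) / (u_j · u_j)) · u_j.

Step by step this gives:
  u_1 = (2, 3, -2, 3)
  u_2 = (-42/13, 43/26, 42/13, 69/26)

Orthogonality check:
  u_2 · u_1 = 0 (should be 0)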